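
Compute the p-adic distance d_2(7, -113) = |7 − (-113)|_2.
d_2(7, -113) = 1/8

Step 1 — x − y = 7 − (-113) = 120. Step 2 — v_2(120) = 3 (factor: 120 = (2^3 · 15); the sign does not affect v_p). Step 3 — |x − y|_2 = 2^{-3} = 1/8.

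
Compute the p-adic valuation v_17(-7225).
v_17(-7225) = 2

v_17(n) is the largest exponent k such that 17^k divides n. Factor out: -7225 = -17^2 · 25. (Sign doesn't affect v_p.) So v_17(-7225) = 2.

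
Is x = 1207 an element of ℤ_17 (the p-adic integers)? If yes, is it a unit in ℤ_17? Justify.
x ∈ ℤ_17 but not a unit; v_17(x) = 1 > 0

ℤ_17 = {x ∈ ℚ_17 : v_17(x) ≥ 0} and ℤ_17^× = {x ∈ ℤ_17 : v_17(x) = 0}. Here v_17(1207) = v_17(num) − v_17(den) = 1; compare against these criteria.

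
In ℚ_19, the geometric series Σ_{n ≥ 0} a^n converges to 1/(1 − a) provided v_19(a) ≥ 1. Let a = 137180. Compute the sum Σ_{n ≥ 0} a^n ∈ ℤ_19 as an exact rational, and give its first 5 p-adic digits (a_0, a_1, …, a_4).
Σ a^n = 1/(1 − a) = -1/137179;  first 5 digits = (1, 0, 0, 1, 1)

v_19(a) = 3 ≥ 1, so the series converges in ℤ_19 to 1/(1 − a) = 1/(1 − 137180) = -1/137179. Expand this rational in ℤ_19: compute digits iteratively via d_i = x_i mod 19, x_{i+1} = (x_i − d_i)/19. The first 5 digits are (1, 0, 0, 1, 1).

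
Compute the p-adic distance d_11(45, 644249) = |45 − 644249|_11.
d_11(45, 644249) = 1/161051

Step 1 — x − y = 45 − 644249 = -644204. Step 2 — v_11(-644204) = 5 (factor: -644204 = −(11^5 · 4); the sign does not affect v_p). Step 3 — |x − y|_11 = 11^{-5} = 1/161051.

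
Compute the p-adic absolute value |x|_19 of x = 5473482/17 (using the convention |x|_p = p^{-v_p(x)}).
|5473482/17|_19 = 1/130321

Step 1 — compute v_19(x) by factoring powers of 19 out of the numerator and denominator: v_19(5473482/17) = 4. Step 2 — apply |x|_p = p^{-v_p(x)} = 19^{-4} = 1/130321.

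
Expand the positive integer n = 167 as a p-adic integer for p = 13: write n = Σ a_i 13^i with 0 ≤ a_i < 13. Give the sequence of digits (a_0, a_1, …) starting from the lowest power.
(a_0, a_1, …) = (11, 12)

Repeated division by 13 gives the digits low-to-high: 167 = 11 + 12·13^1. Digit sequence: (11, 12).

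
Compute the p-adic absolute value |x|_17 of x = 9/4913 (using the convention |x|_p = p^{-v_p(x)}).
|9/4913|_17 = 4913

Step 1 — compute v_17(x) by factoring powers of 17 out of the numerator and denominator: v_17(9/4913) = -3. Step 2 — apply |x|_p = p^{-v_p(x)} = 17^{3} = 4913.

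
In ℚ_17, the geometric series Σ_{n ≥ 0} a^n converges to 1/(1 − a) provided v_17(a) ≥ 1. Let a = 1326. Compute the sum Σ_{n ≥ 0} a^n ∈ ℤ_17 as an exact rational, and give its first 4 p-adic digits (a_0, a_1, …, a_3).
Σ a^n = 1/(1 − a) = -1/1325;  first 4 digits = (1, 10, 2, 15)

v_17(a) = 1 ≥ 1, so the series converges in ℤ_17 to 1/(1 − a) = 1/(1 − 1326) = -1/1325. Expand this rational in ℤ_17: compute digits iteratively via d_i = x_i mod 17, x_{i+1} = (x_i − d_i)/17. The first 4 digits are (1, 10, 2, 15).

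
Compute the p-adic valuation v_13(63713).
v_13(63713) = 3

v_13(n) is the largest exponent k such that 13^k divides n. Factor out: 63713 = 13^3 · 29. (Sign doesn't affect v_p.) So v_13(63713) = 3.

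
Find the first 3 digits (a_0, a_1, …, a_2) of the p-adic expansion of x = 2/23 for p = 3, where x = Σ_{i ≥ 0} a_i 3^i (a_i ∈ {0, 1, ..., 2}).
(a_0, …, a_2) = (1, 1, 1)

v_3(2/23) = 0 (numerator and denominator both coprime to 3), so x ∈ ℤ_3^×. Compute digits iteratively via a_i = x_i mod 3, x_{i+1} = (x_i − a_i)/3, with x_0 = x:
  x_0 = 2/23;  a_0 = 1;  x_1 = (x_0 − 1)/3 = -7/23
  x_1 = -7/23;  a_1 = 1;  x_2 = (x_1 − 1)/3 = -10/23
  x_2 = -10/23;  a_2 = 1;  x_3 = (x_2 − 1)/3 = -11/23
Digits: (1, 1, 1).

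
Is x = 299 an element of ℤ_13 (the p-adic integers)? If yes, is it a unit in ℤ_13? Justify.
x ∈ ℤ_13 but not a unit; v_13(x) = 1 > 0

ℤ_13 = {x ∈ ℚ_13 : v_13(x) ≥ 0} and ℤ_13^× = {x ∈ ℤ_13 : v_13(x) = 0}. Here v_13(299) = v_13(num) − v_13(den) = 1; compare against these criteria.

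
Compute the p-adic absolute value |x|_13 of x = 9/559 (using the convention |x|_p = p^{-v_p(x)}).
|9/559|_13 = 13

Step 1 — compute v_13(x) by factoring powers of 13 out of the numerator and denominator: v_13(9/559) = -1. Step 2 — apply |x|_p = p^{-v_p(x)} = 13^{1} = 13.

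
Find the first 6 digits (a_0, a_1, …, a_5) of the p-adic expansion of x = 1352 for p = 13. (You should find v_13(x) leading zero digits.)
(a_0, …, a_5) = (0, 0, 8, 0, 0, 0)

v_13(1352) = 2, so a_0 = ... = a_1 = 0. Factor out: x = 13^2 · u with u = 8 a unit in ℤ_13. Expand u iteratively via a_{v+i} = u_i mod 13, u_{i+1} = (u_i − a_{v+i})/13:
  u_0 = 8;  a_2 = 8;  u_1 = (u_0 − 8)/13 = 0
  u_1 = 0;  a_3 = 0;  u_2 = (u_1 − 0)/13 = 0
  u_2 = 0;  a_4 = 0;  u_3 = (u_2 − 0)/13 = 0
  u_3 = 0;  a_5 = 0;  u_4 = (u_3 − 0)/13 = 0
Digits: (0, 0, 8, 0, 0, 0).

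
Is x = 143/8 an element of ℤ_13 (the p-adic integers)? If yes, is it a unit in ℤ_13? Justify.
x ∈ ℤ_13 but not a unit; v_13(x) = 1 > 0

ℤ_13 = {x ∈ ℚ_13 : v_13(x) ≥ 0} and ℤ_13^× = {x ∈ ℤ_13 : v_13(x) = 0}. Here v_13(143/8) = v_13(num) − v_13(den) = 1; compare against these criteria.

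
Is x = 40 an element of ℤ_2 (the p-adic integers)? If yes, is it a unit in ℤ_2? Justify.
x ∈ ℤ_2 but not a unit; v_2(x) = 3 > 0

ℤ_2 = {x ∈ ℚ_2 : v_2(x) ≥ 0} and ℤ_2^× = {x ∈ ℤ_2 : v_2(x) = 0}. Here v_2(40) = v_2(num) − v_2(den) = 3; compare against these criteria.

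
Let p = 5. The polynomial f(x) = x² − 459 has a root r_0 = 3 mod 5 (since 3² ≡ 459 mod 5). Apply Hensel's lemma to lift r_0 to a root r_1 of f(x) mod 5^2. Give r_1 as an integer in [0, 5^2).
r_1 = 3 (mod 25)

Hensel's recurrence: r_{i+1} = r_i − f(r_i)·(f′(r_i))^{-1} mod 5^{i+2}, with f′(x) = 2x. Iterate:
  r_0 = 3 (mod 5)
  r_1 = 3 (mod 25)
Final: r_1 = 3, and one checks f(r_1) ≡ 0 mod 5^2.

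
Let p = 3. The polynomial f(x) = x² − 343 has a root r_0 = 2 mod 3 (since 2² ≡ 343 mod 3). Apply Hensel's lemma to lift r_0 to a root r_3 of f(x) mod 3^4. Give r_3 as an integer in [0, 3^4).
r_3 = 71 (mod 81)

Hensel's recurrence: r_{i+1} = r_i − f(r_i)·(f′(r_i))^{-1} mod 3^{i+2}, with f′(x) = 2x. Iterate:
  r_0 = 2 (mod 3)
  r_1 = 8 (mod 9)
  r_2 = 17 (mod 27)
  r_3 = 71 (mod 81)
Final: r_3 = 71, and one checks f(r_3) ≡ 0 mod 3^4.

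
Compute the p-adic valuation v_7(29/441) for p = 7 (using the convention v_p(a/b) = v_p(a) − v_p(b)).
v_7(29/441) = -2

Factor powers of 7 from the numerator and denominator of the reduced fraction: 29 = 7^0 · 29 and 441 = 7^2 · 9. Apply v_p(a/b) = v_p(a) − v_p(b): v_7(29/441) = 0 − 2 = -2.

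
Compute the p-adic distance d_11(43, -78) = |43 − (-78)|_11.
d_11(43, -78) = 1/121

Step 1 — x − y = 43 − (-78) = 121. Step 2 — v_11(121) = 2 (factor: 121 = (11^2 · 1); the sign does not affect v_p). Step 3 — |x − y|_11 = 11^{-2} = 1/121.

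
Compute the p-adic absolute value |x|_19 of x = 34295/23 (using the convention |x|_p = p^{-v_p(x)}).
|34295/23|_19 = 1/6859

Step 1 — compute v_19(x) by factoring powers of 19 out of the numerator and denominator: v_19(34295/23) = 3. Step 2 — apply |x|_p = p^{-v_p(x)} = 19^{-3} = 1/6859.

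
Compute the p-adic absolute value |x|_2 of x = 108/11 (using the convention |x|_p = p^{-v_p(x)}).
|108/11|_2 = 1/4

Step 1 — compute v_2(x) by factoring powers of 2 out of the numerator and denominator: v_2(108/11) = 2. Step 2 — apply |x|_p = p^{-v_p(x)} = 2^{-2} = 1/4.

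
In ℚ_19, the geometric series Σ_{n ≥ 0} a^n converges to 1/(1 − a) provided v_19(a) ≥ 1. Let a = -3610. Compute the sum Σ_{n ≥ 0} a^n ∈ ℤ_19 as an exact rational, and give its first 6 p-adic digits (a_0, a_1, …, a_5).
Σ a^n = 1/(1 − a) = 1/3611;  first 6 digits = (1, 0, 9, 18, 4, 5)

v_19(a) = 2 ≥ 1, so the series converges in ℤ_19 to 1/(1 − a) = 1/(1 − (-3610)) = 1/3611. Expand this rational in ℤ_19: compute digits iteratively via d_i = x_i mod 19, x_{i+1} = (x_i − d_i)/19. The first 6 digits are (1, 0, 9, 18, 4, 5).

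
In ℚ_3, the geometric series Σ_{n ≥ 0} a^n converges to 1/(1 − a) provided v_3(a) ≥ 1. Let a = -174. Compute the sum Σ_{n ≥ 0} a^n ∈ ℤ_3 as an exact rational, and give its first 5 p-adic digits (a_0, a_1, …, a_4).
Σ a^n = 1/(1 − a) = 1/175;  first 5 digits = (1, 2, 2, 0, 0)

v_3(a) = 1 ≥ 1, so the series converges in ℤ_3 to 1/(1 − a) = 1/(1 − (-174)) = 1/175. Expand this rational in ℤ_3: compute digits iteratively via d_i = x_i mod 3, x_{i+1} = (x_i − d_i)/3. The first 5 digits are (1, 2, 2, 0, 0).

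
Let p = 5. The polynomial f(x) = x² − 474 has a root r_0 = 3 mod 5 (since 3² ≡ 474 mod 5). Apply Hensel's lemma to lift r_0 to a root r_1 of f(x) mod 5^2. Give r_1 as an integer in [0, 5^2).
r_1 = 18 (mod 25)

Hensel's recurrence: r_{i+1} = r_i − f(r_i)·(f′(r_i))^{-1} mod 5^{i+2}, with f′(x) = 2x. Iterate:
  r_0 = 3 (mod 5)
  r_1 = 18 (mod 25)
Final: r_1 = 18, and one checks f(r_1) ≡ 0 mod 5^2.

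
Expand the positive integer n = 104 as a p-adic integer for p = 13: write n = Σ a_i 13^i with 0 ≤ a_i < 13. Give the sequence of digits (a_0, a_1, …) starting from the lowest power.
(a_0, a_1, …) = (0, 8)

Repeated division by 13 gives the digits low-to-high: 104 = 8·13^1. Digit sequence: (0, 8).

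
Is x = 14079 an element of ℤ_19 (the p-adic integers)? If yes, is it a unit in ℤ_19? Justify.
x ∈ ℤ_19 but not a unit; v_19(x) = 2 > 0

ℤ_19 = {x ∈ ℚ_19 : v_19(x) ≥ 0} and ℤ_19^× = {x ∈ ℤ_19 : v_19(x) = 0}. Here v_19(14079) = v_19(num) − v_19(den) = 2; compare against these criteria.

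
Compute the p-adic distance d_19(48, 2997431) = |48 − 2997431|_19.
d_19(48, 2997431) = 1/130321

Step 1 — x − y = 48 − 2997431 = -2997383. Step 2 — v_19(-2997383) = 4 (factor: -2997383 = −(19^4 · 23); the sign does not affect v_p). Step 3 — |x − y|_19 = 19^{-4} = 1/130321.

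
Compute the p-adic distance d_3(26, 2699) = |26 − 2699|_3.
d_3(26, 2699) = 1/243

Step 1 — x − y = 26 − 2699 = -2673. Step 2 — v_3(-2673) = 5 (factor: -2673 = −(3^5 · 11); the sign does not affect v_p). Step 3 — |x − y|_3 = 3^{-5} = 1/243.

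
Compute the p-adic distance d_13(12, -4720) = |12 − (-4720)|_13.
d_13(12, -4720) = 1/169

Step 1 — x − y = 12 − (-4720) = 4732. Step 2 — v_13(4732) = 2 (factor: 4732 = (13^2 · 28); the sign does not affect v_p). Step 3 — |x − y|_13 = 13^{-2} = 1/169.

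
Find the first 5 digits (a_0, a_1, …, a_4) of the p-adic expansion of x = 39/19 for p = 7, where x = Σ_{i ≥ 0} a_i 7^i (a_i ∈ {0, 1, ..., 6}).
(a_0, …, a_4) = (5, 4, 6, 2, 4)

v_7(39/19) = 0 (numerator and denominator both coprime to 7), so x ∈ ℤ_7^×. Compute digits iteratively via a_i = x_i mod 7, x_{i+1} = (x_i − a_i)/7, with x_0 = x:
  x_0 = 39/19;  a_0 = 5;  x_1 = (x_0 − 5)/7 = -8/19
  x_1 = -8/19;  a_1 = 4;  x_2 = (x_1 − 4)/7 = -12/19
  x_2 = -12/19;  a_2 = 6;  x_3 = (x_2 − 6)/7 = -18/19
  x_3 = -18/19;  a_3 = 2;  x_4 = (x_3 − 2)/7 = -8/19
  x_4 = -8/19;  a_4 = 4;  x_5 = (x_4 − 4)/7 = -12/19
Digits: (5, 4, 6, 2, 4).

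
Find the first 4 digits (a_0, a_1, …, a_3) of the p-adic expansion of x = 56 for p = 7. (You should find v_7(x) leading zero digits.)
(a_0, …, a_3) = (0, 1, 1, 0)

v_7(56) = 1, so a_0 = ... = a_0 = 0. Factor out: x = 7^1 · u with u = 8 a unit in ℤ_7. Expand u iteratively via a_{v+i} = u_i mod 7, u_{i+1} = (u_i − a_{v+i})/7:
  u_0 = 8;  a_1 = 1;  u_1 = (u_0 − 1)/7 = 1
  u_1 = 1;  a_2 = 1;  u_2 = (u_1 − 1)/7 = 0
  u_2 = 0;  a_3 = 0;  u_3 = (u_2 − 0)/7 = 0
Digits: (0, 1, 1, 0).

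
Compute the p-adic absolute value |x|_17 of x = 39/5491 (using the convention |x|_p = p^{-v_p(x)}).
|39/5491|_17 = 289

Step 1 — compute v_17(x) by factoring powers of 17 out of the numerator and denominator: v_17(39/5491) = -2. Step 2 — apply |x|_p = p^{-v_p(x)} = 17^{2} = 289.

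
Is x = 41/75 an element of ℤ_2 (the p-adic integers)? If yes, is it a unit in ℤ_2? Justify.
x ∈ ℤ_2^× (unit); v_2(x) = 0

ℤ_2 = {x ∈ ℚ_2 : v_2(x) ≥ 0} and ℤ_2^× = {x ∈ ℤ_2 : v_2(x) = 0}. Here v_2(41/75) = v_2(num) − v_2(den) = 0; compare against these criteria.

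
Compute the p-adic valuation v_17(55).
v_17(55) = 0

v_17(n) is the largest exponent k such that 17^k divides n. Factor out: 55 = 17^0 · 55. (Sign doesn't affect v_p.) So v_17(55) = 0.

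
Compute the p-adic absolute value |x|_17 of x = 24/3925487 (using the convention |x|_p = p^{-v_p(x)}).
|24/3925487|_17 = 83521

Step 1 — compute v_17(x) by factoring powers of 17 out of the numerator and denominator: v_17(24/3925487) = -4. Step 2 — apply |x|_p = p^{-v_p(x)} = 17^{4} = 83521.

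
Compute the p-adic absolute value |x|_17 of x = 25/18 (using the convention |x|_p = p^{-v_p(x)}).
|25/18|_17 = 1

Step 1 — compute v_17(x) by factoring powers of 17 out of the numerator and denominator: v_17(25/18) = 0. Step 2 — apply |x|_p = p^{-v_p(x)} = 17^{0} = 1.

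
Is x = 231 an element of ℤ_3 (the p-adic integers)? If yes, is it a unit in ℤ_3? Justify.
x ∈ ℤ_3 but not a unit; v_3(x) = 1 > 0

ℤ_3 = {x ∈ ℚ_3 : v_3(x) ≥ 0} and ℤ_3^× = {x ∈ ℤ_3 : v_3(x) = 0}. Here v_3(231) = v_3(num) − v_3(den) = 1; compare against these criteria.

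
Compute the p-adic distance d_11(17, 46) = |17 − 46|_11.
d_11(17, 46) = 1

Step 1 — x − y = 17 − 46 = -29. Step 2 — v_11(-29) = 0 (factor: -29 = −(11^0 · 29); the sign does not affect v_p). Step 3 — |x − y|_11 = 11^{0} = 1.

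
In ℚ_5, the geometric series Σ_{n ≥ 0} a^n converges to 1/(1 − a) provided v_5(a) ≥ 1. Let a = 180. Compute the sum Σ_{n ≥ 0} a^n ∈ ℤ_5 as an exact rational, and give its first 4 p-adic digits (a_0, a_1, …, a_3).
Σ a^n = 1/(1 − a) = -1/179;  first 4 digits = (1, 1, 3, 1)

v_5(a) = 1 ≥ 1, so the series converges in ℤ_5 to 1/(1 − a) = 1/(1 − 180) = -1/179. Expand this rational in ℤ_5: compute digits iteratively via d_i = x_i mod 5, x_{i+1} = (x_i − d_i)/5. The first 4 digits are (1, 1, 3, 1).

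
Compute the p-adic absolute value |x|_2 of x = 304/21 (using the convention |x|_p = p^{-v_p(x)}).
|304/21|_2 = 1/16

Step 1 — compute v_2(x) by factoring powers of 2 out of the numerator and denominator: v_2(304/21) = 4. Step 2 — apply |x|_p = p^{-v_p(x)} = 2^{-4} = 1/16.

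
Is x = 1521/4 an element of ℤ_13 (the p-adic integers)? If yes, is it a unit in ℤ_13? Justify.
x ∈ ℤ_13 but not a unit; v_13(x) = 2 > 0

ℤ_13 = {x ∈ ℚ_13 : v_13(x) ≥ 0} and ℤ_13^× = {x ∈ ℤ_13 : v_13(x) = 0}. Here v_13(1521/4) = v_13(num) − v_13(den) = 2; compare against these criteria.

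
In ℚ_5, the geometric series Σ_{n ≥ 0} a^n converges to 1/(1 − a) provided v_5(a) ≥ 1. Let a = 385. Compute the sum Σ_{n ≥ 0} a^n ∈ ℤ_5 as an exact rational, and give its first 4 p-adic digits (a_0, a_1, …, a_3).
Σ a^n = 1/(1 − a) = -1/384;  first 4 digits = (1, 2, 4, 1)

v_5(a) = 1 ≥ 1, so the series converges in ℤ_5 to 1/(1 − a) = 1/(1 − 385) = -1/384. Expand this rational in ℤ_5: compute digits iteratively via d_i = x_i mod 5, x_{i+1} = (x_i − d_i)/5. The first 4 digits are (1, 2, 4, 1).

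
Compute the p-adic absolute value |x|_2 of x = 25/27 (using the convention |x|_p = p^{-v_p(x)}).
|25/27|_2 = 1

Step 1 — compute v_2(x) by factoring powers of 2 out of the numerator and denominator: v_2(25/27) = 0. Step 2 — apply |x|_p = p^{-v_p(x)} = 2^{0} = 1.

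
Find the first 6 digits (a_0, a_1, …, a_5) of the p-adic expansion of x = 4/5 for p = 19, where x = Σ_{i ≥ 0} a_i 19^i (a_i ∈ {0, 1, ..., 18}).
(a_0, …, a_5) = (16, 3, 15, 3, 15, 3)

v_19(4/5) = 0 (numerator and denominator both coprime to 19), so x ∈ ℤ_19^×. Compute digits iteratively via a_i = x_i mod 19, x_{i+1} = (x_i − a_i)/19, with x_0 = x:
  x_0 = 4/5;  a_0 = 16;  x_1 = (x_0 − 16)/19 = -4/5
  x_1 = -4/5;  a_1 = 3;  x_2 = (x_1 − 3)/19 = -1/5
  x_2 = -1/5;  a_2 = 15;  x_3 = (x_2 − 15)/19 = -4/5
  x_3 = -4/5;  a_3 = 3;  x_4 = (x_3 − 3)/19 = -1/5
  x_4 = -1/5;  a_4 = 15;  x_5 = (x_4 − 15)/19 = -4/5
  x_5 = -4/5;  a_5 = 3;  x_6 = (x_5 − 3)/19 = -1/5
Digits: (16, 3, 15, 3, 15, 3).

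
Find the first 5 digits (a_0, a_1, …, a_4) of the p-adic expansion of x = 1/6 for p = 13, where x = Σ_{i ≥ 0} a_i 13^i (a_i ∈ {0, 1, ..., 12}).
(a_0, …, a_4) = (11, 10, 10, 10, 10)

v_13(1/6) = 0 (numerator and denominator both coprime to 13), so x ∈ ℤ_13^×. Compute digits iteratively via a_i = x_i mod 13, x_{i+1} = (x_i − a_i)/13, with x_0 = x:
  x_0 = 1/6;  a_0 = 11;  x_1 = (x_0 − 11)/13 = -5/6
  x_1 = -5/6;  a_1 = 10;  x_2 = (x_1 − 10)/13 = -5/6
  x_2 = -5/6;  a_2 = 10;  x_3 = (x_2 − 10)/13 = -5/6
  x_3 = -5/6;  a_3 = 10;  x_4 = (x_3 − 10)/13 = -5/6
  x_4 = -5/6;  a_4 = 10;  x_5 = (x_4 − 10)/13 = -5/6
Digits: (11, 10, 10, 10, 10).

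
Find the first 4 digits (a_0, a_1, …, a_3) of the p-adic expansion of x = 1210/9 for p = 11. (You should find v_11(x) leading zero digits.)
(a_0, …, a_3) = (0, 0, 6, 2)

v_11(1210/9) = 2, so a_0 = ... = a_1 = 0. Factor out: x = 11^2 · u with u = 10/9 a unit in ℤ_11. Expand u iteratively via a_{v+i} = u_i mod 11, u_{i+1} = (u_i − a_{v+i})/11:
  u_0 = 10/9;  a_2 = 6;  u_1 = (u_0 − 6)/11 = -4/9
  u_1 = -4/9;  a_3 = 2;  u_2 = (u_1 − 2)/11 = -2/9
Digits: (0, 0, 6, 2).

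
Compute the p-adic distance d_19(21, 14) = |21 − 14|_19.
d_19(21, 14) = 1

Step 1 — x − y = 21 − 14 = 7. Step 2 — v_19(7) = 0 (factor: 7 = (19^0 · 7); the sign does not affect v_p). Step 3 — |x − y|_19 = 19^{0} = 1.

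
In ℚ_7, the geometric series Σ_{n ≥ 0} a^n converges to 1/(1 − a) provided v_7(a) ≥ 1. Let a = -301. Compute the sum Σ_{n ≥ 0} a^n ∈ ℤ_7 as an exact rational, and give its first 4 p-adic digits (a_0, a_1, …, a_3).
Σ a^n = 1/(1 − a) = 1/302;  first 4 digits = (1, 6, 1, 3)

v_7(a) = 1 ≥ 1, so the series converges in ℤ_7 to 1/(1 − a) = 1/(1 − (-301)) = 1/302. Expand this rational in ℤ_7: compute digits iteratively via d_i = x_i mod 7, x_{i+1} = (x_i − d_i)/7. The first 4 digits are (1, 6, 1, 3).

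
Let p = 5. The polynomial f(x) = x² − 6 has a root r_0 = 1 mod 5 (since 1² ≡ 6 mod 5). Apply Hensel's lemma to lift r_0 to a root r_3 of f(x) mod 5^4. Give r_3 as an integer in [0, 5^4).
r_3 = 516 (mod 625)

Hensel's recurrence: r_{i+1} = r_i − f(r_i)·(f′(r_i))^{-1} mod 5^{i+2}, with f′(x) = 2x. Iterate:
  r_0 = 1 (mod 5)
  r_1 = 16 (mod 25)
  r_2 = 16 (mod 125)
  r_3 = 516 (mod 625)
Final: r_3 = 516, and one checks f(r_3) ≡ 0 mod 5^4.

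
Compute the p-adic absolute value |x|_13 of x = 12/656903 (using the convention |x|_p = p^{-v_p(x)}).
|12/656903|_13 = 28561

Step 1 — compute v_13(x) by factoring powers of 13 out of the numerator and denominator: v_13(12/656903) = -4. Step 2 — apply |x|_p = p^{-v_p(x)} = 13^{4} = 28561.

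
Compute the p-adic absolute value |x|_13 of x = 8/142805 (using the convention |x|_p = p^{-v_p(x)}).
|8/142805|_13 = 28561

Step 1 — compute v_13(x) by factoring powers of 13 out of the numerator and denominator: v_13(8/142805) = -4. Step 2 — apply |x|_p = p^{-v_p(x)} = 13^{4} = 28561.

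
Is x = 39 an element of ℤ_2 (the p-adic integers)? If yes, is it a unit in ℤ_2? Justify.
x ∈ ℤ_2^× (unit); v_2(x) = 0

ℤ_2 = {x ∈ ℚ_2 : v_2(x) ≥ 0} and ℤ_2^× = {x ∈ ℤ_2 : v_2(x) = 0}. Here v_2(39) = v_2(num) − v_2(den) = 0; compare against these criteria.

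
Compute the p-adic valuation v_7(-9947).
v_7(-9947) = 3

v_7(n) is the largest exponent k such that 7^k divides n. Factor out: -9947 = -7^3 · 29. (Sign doesn't affect v_p.) So v_7(-9947) = 3.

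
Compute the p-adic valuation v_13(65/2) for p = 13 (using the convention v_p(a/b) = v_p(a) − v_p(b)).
v_13(65/2) = 1

Factor powers of 13 from the numerator and denominator of the reduced fraction: 65 = 13^1 · 5 and 2 = 13^0 · 2. Apply v_p(a/b) = v_p(a) − v_p(b): v_13(65/2) = 1 − 0 = 1.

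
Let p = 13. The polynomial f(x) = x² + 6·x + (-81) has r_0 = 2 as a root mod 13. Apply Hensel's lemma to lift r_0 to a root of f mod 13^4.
r_3 = 938 (mod 28561)

Hensel: r_{i+1} = r_i − f(r_i)·(f′(r_i))^{-1} mod 13^{i+2}, f′(x) = 2x + 6. Iterate:
  r_0 = 2 (mod 13)
  r_1 = 93 (mod 169)
  r_2 = 938 (mod 2197)
  r_3 = 938 (mod 28561)
Final: r = 938 satisfies f(r) ≡ 0 mod 13^4.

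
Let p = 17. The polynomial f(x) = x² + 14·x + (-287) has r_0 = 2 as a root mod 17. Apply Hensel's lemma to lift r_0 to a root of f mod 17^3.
r_2 = 4592 (mod 4913)

Hensel: r_{i+1} = r_i − f(r_i)·(f′(r_i))^{-1} mod 17^{i+2}, f′(x) = 2x + 14. Iterate:
  r_0 = 2 (mod 17)
  r_1 = 257 (mod 289)
  r_2 = 4592 (mod 4913)
Final: r = 4592 satisfies f(r) ≡ 0 mod 17^3.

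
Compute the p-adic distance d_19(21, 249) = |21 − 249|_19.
d_19(21, 249) = 1/19

Step 1 — x − y = 21 − 249 = -228. Step 2 — v_19(-228) = 1 (factor: -228 = −(19^1 · 12); the sign does not affect v_p). Step 3 — |x − y|_19 = 19^{-1} = 1/19.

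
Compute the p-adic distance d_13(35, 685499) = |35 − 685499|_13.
d_13(35, 685499) = 1/28561

Step 1 — x − y = 35 − 685499 = -685464. Step 2 — v_13(-685464) = 4 (factor: -685464 = −(13^4 · 24); the sign does not affect v_p). Step 3 — |x − y|_13 = 13^{-4} = 1/28561.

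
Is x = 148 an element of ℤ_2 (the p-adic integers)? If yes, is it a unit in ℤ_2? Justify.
x ∈ ℤ_2 but not a unit; v_2(x) = 2 > 0

ℤ_2 = {x ∈ ℚ_2 : v_2(x) ≥ 0} and ℤ_2^× = {x ∈ ℤ_2 : v_2(x) = 0}. Here v_2(148) = v_2(num) − v_2(den) = 2; compare against these criteria.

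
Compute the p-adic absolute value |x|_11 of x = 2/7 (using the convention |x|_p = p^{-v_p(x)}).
|2/7|_11 = 1

Step 1 — compute v_11(x) by factoring powers of 11 out of the numerator and denominator: v_11(2/7) = 0. Step 2 — apply |x|_p = p^{-v_p(x)} = 11^{0} = 1.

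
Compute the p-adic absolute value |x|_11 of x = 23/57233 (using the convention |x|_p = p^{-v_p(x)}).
|23/57233|_11 = 1331

Step 1 — compute v_11(x) by factoring powers of 11 out of the numerator and denominator: v_11(23/57233) = -3. Step 2 — apply |x|_p = p^{-v_p(x)} = 11^{3} = 1331.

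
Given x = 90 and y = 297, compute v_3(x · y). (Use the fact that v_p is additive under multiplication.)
v_3(26730) = 5

v_p(x) = 2 (factor: 90 = 3^2 · 10); v_p(y) = 3 (factor: 297 = 3^3 · 11). Additivity: v_p(xy) = v_p(x) + v_p(y) = 2 + 3 = 5. (Direct check: xy = 26730 = 3^5 · (110).)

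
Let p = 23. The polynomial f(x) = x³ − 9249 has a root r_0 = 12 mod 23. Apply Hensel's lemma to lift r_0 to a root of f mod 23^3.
r_2 = 10040 (mod 12167)

Hensel: r_{i+1} = r_i − f(r_i)/f′(r_i) mod 23^{i+2}, where f′(x) = 3x². Iterate:
  r_0 = 12 (mod 23)
  r_1 = 518 (mod 529)
  r_2 = 10040 (mod 12167)
Final: r = 10040 with f(r) ≡ 0 mod 23^3.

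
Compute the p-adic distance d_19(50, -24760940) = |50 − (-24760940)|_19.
d_19(50, -24760940) = 1/2476099

Step 1 — x − y = 50 − (-24760940) = 24760990. Step 2 — v_19(24760990) = 5 (factor: 24760990 = (19^5 · 10); the sign does not affect v_p). Step 3 — |x − y|_19 = 19^{-5} = 1/2476099.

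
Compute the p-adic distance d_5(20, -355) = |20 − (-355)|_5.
d_5(20, -355) = 1/125

Step 1 — x − y = 20 − (-355) = 375. Step 2 — v_5(375) = 3 (factor: 375 = (5^3 · 3); the sign does not affect v_p). Step 3 — |x − y|_5 = 5^{-3} = 1/125.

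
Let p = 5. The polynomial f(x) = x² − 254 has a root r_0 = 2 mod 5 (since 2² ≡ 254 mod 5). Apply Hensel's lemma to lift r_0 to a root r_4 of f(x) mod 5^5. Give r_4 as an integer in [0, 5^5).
r_4 = 1627 (mod 3125)

Hensel's recurrence: r_{i+1} = r_i − f(r_i)·(f′(r_i))^{-1} mod 5^{i+2}, with f′(x) = 2x. Iterate:
  r_0 = 2 (mod 5)
  r_1 = 2 (mod 25)
  r_2 = 2 (mod 125)
  r_3 = 377 (mod 625)
  r_4 = 1627 (mod 3125)
Final: r_4 = 1627, and one checks f(r_4) ≡ 0 mod 5^5.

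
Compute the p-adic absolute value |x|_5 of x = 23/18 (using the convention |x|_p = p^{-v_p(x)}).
|23/18|_5 = 1

Step 1 — compute v_5(x) by factoring powers of 5 out of the numerator and denominator: v_5(23/18) = 0. Step 2 — apply |x|_p = p^{-v_p(x)} = 5^{0} = 1.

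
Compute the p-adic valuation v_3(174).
v_3(174) = 1

v_3(n) is the largest exponent k such that 3^k divides n. Factor out: 174 = 3^1 · 58. (Sign doesn't affect v_p.) So v_3(174) = 1.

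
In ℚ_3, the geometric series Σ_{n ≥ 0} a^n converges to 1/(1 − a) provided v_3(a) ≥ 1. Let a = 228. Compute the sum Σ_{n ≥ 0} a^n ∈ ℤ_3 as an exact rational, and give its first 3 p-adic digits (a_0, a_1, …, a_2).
Σ a^n = 1/(1 − a) = -1/227;  first 3 digits = (1, 1, 2)

v_3(a) = 1 ≥ 1, so the series converges in ℤ_3 to 1/(1 − a) = 1/(1 − 228) = -1/227. Expand this rational in ℤ_3: compute digits iteratively via d_i = x_i mod 3, x_{i+1} = (x_i − d_i)/3. The first 3 digits are (1, 1, 2).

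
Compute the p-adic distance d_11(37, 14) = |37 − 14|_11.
d_11(37, 14) = 1

Step 1 — x − y = 37 − 14 = 23. Step 2 — v_11(23) = 0 (factor: 23 = (11^0 · 23); the sign does not affect v_p). Step 3 — |x − y|_11 = 11^{0} = 1.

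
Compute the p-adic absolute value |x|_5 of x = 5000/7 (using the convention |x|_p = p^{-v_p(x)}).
|5000/7|_5 = 1/625

Step 1 — compute v_5(x) by factoring powers of 5 out of the numerator and denominator: v_5(5000/7) = 4. Step 2 — apply |x|_p = p^{-v_p(x)} = 5^{-4} = 1/625.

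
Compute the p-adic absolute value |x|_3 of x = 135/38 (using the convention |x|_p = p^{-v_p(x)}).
|135/38|_3 = 1/27

Step 1 — compute v_3(x) by factoring powers of 3 out of the numerator and denominator: v_3(135/38) = 3. Step 2 — apply |x|_p = p^{-v_p(x)} = 3^{-3} = 1/27.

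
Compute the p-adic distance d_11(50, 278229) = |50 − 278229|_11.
d_11(50, 278229) = 1/14641

Step 1 — x − y = 50 − 278229 = -278179. Step 2 — v_11(-278179) = 4 (factor: -278179 = −(11^4 · 19); the sign does not affect v_p). Step 3 — |x − y|_11 = 11^{-4} = 1/14641.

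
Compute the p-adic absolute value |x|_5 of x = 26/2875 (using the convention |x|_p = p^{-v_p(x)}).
|26/2875|_5 = 125

Step 1 — compute v_5(x) by factoring powers of 5 out of the numerator and denominator: v_5(26/2875) = -3. Step 2 — apply |x|_p = p^{-v_p(x)} = 5^{3} = 125.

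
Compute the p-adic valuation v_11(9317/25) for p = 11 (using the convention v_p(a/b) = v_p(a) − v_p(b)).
v_11(9317/25) = 3

Factor powers of 11 from the numerator and denominator of the reduced fraction: 9317 = 11^3 · 7 and 25 = 11^0 · 25. Apply v_p(a/b) = v_p(a) − v_p(b): v_11(9317/25) = 3 − 0 = 3.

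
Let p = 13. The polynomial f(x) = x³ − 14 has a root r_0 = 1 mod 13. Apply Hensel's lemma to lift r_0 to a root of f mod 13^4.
r_3 = 16342 (mod 28561)

Hensel: r_{i+1} = r_i − f(r_i)/f′(r_i) mod 13^{i+2}, where f′(x) = 3x². Iterate:
  r_0 = 1 (mod 13)
  r_1 = 118 (mod 169)
  r_2 = 963 (mod 2197)
  r_3 = 16342 (mod 28561)
Final: r = 16342 with f(r) ≡ 0 mod 13^4.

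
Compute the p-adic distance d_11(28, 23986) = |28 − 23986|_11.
d_11(28, 23986) = 1/1331

Step 1 — x − y = 28 − 23986 = -23958. Step 2 — v_11(-23958) = 3 (factor: -23958 = −(11^3 · 18); the sign does not affect v_p). Step 3 — |x − y|_11 = 11^{-3} = 1/1331.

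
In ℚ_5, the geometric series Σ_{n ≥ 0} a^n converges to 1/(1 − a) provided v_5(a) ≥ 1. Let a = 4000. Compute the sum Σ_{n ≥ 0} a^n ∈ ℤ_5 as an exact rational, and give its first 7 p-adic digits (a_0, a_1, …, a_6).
Σ a^n = 1/(1 − a) = -1/3999;  first 7 digits = (1, 0, 0, 2, 1, 1, 4)

v_5(a) = 3 ≥ 1, so the series converges in ℤ_5 to 1/(1 − a) = 1/(1 − 4000) = -1/3999. Expand this rational in ℤ_5: compute digits iteratively via d_i = x_i mod 5, x_{i+1} = (x_i − d_i)/5. The first 7 digits are (1, 0, 0, 2, 1, 1, 4).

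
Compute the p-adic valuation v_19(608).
v_19(608) = 1

v_19(n) is the largest exponent k such that 19^k divides n. Factor out: 608 = 19^1 · 32. (Sign doesn't affect v_p.) So v_19(608) = 1.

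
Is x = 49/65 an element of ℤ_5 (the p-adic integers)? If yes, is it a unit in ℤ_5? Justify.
x ∉ ℤ_5 (v_5(x) = -1 < 0)

ℤ_5 = {x ∈ ℚ_5 : v_5(x) ≥ 0} and ℤ_5^× = {x ∈ ℤ_5 : v_5(x) = 0}. Here v_5(49/65) = v_5(num) − v_5(den) = -1; compare against these criteria.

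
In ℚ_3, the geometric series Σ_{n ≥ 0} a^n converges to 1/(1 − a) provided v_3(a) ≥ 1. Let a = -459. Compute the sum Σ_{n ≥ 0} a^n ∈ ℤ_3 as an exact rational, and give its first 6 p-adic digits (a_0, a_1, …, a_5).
Σ a^n = 1/(1 − a) = 1/460;  first 6 digits = (1, 0, 0, 1, 0, 1)

v_3(a) = 3 ≥ 1, so the series converges in ℤ_3 to 1/(1 − a) = 1/(1 − (-459)) = 1/460. Expand this rational in ℤ_3: compute digits iteratively via d_i = x_i mod 3, x_{i+1} = (x_i − d_i)/3. The first 6 digits are (1, 0, 0, 1, 0, 1).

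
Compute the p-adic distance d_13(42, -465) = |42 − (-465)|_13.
d_13(42, -465) = 1/169

Step 1 — x − y = 42 − (-465) = 507. Step 2 — v_13(507) = 2 (factor: 507 = (13^2 · 3); the sign does not affect v_p). Step 3 — |x − y|_13 = 13^{-2} = 1/169.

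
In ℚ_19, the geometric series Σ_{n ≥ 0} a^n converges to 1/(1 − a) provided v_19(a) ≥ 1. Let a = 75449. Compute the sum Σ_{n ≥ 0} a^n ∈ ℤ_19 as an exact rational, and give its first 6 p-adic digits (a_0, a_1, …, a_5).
Σ a^n = 1/(1 − a) = -1/75448;  first 6 digits = (1, 0, 0, 11, 0, 0)

v_19(a) = 3 ≥ 1, so the series converges in ℤ_19 to 1/(1 − a) = 1/(1 − 75449) = -1/75448. Expand this rational in ℤ_19: compute digits iteratively via d_i = x_i mod 19, x_{i+1} = (x_i − d_i)/19. The first 6 digits are (1, 0, 0, 11, 0, 0).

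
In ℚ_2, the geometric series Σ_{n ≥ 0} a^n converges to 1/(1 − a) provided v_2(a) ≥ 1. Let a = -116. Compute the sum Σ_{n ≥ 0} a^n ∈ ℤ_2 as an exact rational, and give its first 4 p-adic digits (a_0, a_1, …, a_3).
Σ a^n = 1/(1 − a) = 1/117;  first 4 digits = (1, 0, 1, 1)

v_2(a) = 2 ≥ 1, so the series converges in ℤ_2 to 1/(1 − a) = 1/(1 − (-116)) = 1/117. Expand this rational in ℤ_2: compute digits iteratively via d_i = x_i mod 2, x_{i+1} = (x_i − d_i)/2. The first 4 digits are (1, 0, 1, 1).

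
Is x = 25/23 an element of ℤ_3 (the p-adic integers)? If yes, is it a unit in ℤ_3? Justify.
x ∈ ℤ_3^× (unit); v_3(x) = 0

ℤ_3 = {x ∈ ℚ_3 : v_3(x) ≥ 0} and ℤ_3^× = {x ∈ ℤ_3 : v_3(x) = 0}. Here v_3(25/23) = v_3(num) − v_3(den) = 0; compare against these criteria.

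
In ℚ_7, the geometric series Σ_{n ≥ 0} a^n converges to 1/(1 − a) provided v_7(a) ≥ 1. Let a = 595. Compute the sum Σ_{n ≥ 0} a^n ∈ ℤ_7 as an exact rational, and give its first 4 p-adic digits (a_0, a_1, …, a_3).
Σ a^n = 1/(1 − a) = -1/594;  first 4 digits = (1, 1, 6, 5)

v_7(a) = 1 ≥ 1, so the series converges in ℤ_7 to 1/(1 − a) = 1/(1 − 595) = -1/594. Expand this rational in ℤ_7: compute digits iteratively via d_i = x_i mod 7, x_{i+1} = (x_i − d_i)/7. The first 4 digits are (1, 1, 6, 5).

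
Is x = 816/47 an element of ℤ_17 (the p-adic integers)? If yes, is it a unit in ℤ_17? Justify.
x ∈ ℤ_17 but not a unit; v_17(x) = 1 > 0

ℤ_17 = {x ∈ ℚ_17 : v_17(x) ≥ 0} and ℤ_17^× = {x ∈ ℤ_17 : v_17(x) = 0}. Here v_17(816/47) = v_17(num) − v_17(den) = 1; compare against these criteria.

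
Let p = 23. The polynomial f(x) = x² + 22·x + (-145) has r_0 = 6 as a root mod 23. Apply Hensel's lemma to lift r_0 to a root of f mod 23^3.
r_2 = 7458 (mod 12167)

Hensel: r_{i+1} = r_i − f(r_i)·(f′(r_i))^{-1} mod 23^{i+2}, f′(x) = 2x + 22. Iterate:
  r_0 = 6 (mod 23)
  r_1 = 52 (mod 529)
  r_2 = 7458 (mod 12167)
Final: r = 7458 satisfies f(r) ≡ 0 mod 23^3.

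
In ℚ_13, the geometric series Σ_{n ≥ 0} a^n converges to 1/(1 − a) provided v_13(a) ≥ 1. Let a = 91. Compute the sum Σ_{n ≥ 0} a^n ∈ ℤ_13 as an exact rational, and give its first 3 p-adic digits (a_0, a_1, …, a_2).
Σ a^n = 1/(1 − a) = -1/90;  first 3 digits = (1, 7, 10)

v_13(a) = 1 ≥ 1, so the series converges in ℤ_13 to 1/(1 − a) = 1/(1 − 91) = -1/90. Expand this rational in ℤ_13: compute digits iteratively via d_i = x_i mod 13, x_{i+1} = (x_i − d_i)/13. The first 3 digits are (1, 7, 10).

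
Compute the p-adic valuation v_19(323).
v_19(323) = 1

v_19(n) is the largest exponent k such that 19^k divides n. Factor out: 323 = 19^1 · 17. (Sign doesn't affect v_p.) So v_19(323) = 1.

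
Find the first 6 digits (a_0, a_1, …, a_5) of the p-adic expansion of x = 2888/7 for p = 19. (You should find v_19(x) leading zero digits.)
(a_0, …, a_5) = (0, 0, 12, 13, 2, 8)

v_19(2888/7) = 2, so a_0 = ... = a_1 = 0. Factor out: x = 19^2 · u with u = 8/7 a unit in ℤ_19. Expand u iteratively via a_{v+i} = u_i mod 19, u_{i+1} = (u_i − a_{v+i})/19:
  u_0 = 8/7;  a_2 = 12;  u_1 = (u_0 − 12)/19 = -4/7
  u_1 = -4/7;  a_3 = 13;  u_2 = (u_1 − 13)/19 = -5/7
  u_2 = -5/7;  a_4 = 2;  u_3 = (u_2 − 2)/19 = -1/7
  u_3 = -1/7;  a_5 = 8;  u_4 = (u_3 − 8)/19 = -3/7
Digits: (0, 0, 12, 13, 2, 8).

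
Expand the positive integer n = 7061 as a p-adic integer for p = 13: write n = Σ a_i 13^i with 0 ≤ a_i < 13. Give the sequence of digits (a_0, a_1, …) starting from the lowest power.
(a_0, a_1, …) = (2, 10, 2, 3)

Repeated division by 13 gives the digits low-to-high: 7061 = 2 + 10·13^1 + 2·13^2 + 3·13^3. Digit sequence: (2, 10, 2, 3).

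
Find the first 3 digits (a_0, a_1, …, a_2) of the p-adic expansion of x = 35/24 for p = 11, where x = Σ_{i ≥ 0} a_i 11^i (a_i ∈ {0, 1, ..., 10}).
(a_0, …, a_2) = (1, 6, 10)

v_11(35/24) = 0 (numerator and denominator both coprime to 11), so x ∈ ℤ_11^×. Compute digits iteratively via a_i = x_i mod 11, x_{i+1} = (x_i − a_i)/11, with x_0 = x:
  x_0 = 35/24;  a_0 = 1;  x_1 = (x_0 − 1)/11 = 1/24
  x_1 = 1/24;  a_1 = 6;  x_2 = (x_1 − 6)/11 = -13/24
  x_2 = -13/24;  a_2 = 10;  x_3 = (x_2 − 10)/11 = -23/24
Digits: (1, 6, 10).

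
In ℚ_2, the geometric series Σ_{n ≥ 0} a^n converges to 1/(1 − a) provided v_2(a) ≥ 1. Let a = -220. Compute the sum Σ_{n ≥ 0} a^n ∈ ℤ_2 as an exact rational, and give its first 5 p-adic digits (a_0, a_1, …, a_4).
Σ a^n = 1/(1 − a) = 1/221;  first 5 digits = (1, 0, 1, 0, 1)

v_2(a) = 2 ≥ 1, so the series converges in ℤ_2 to 1/(1 − a) = 1/(1 − (-220)) = 1/221. Expand this rational in ℤ_2: compute digits iteratively via d_i = x_i mod 2, x_{i+1} = (x_i − d_i)/2. The first 5 digits are (1, 0, 1, 0, 1).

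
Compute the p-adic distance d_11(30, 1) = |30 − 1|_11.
d_11(30, 1) = 1

Step 1 — x − y = 30 − 1 = 29. Step 2 — v_11(29) = 0 (factor: 29 = (11^0 · 29); the sign does not affect v_p). Step 3 — |x − y|_11 = 11^{0} = 1.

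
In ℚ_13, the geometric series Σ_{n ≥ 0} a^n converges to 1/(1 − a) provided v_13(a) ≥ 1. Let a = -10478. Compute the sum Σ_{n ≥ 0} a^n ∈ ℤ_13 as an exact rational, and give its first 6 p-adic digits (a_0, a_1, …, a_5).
Σ a^n = 1/(1 − a) = 1/10479;  first 6 digits = (1, 0, 3, 8, 8, 9)

v_13(a) = 2 ≥ 1, so the series converges in ℤ_13 to 1/(1 − a) = 1/(1 − (-10478)) = 1/10479. Expand this rational in ℤ_13: compute digits iteratively via d_i = x_i mod 13, x_{i+1} = (x_i − d_i)/13. The first 6 digits are (1, 0, 3, 8, 8, 9).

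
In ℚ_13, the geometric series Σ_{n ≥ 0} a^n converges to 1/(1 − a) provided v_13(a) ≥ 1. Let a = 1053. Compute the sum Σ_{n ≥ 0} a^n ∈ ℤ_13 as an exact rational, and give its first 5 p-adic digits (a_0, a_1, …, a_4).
Σ a^n = 1/(1 − a) = -1/1052;  first 5 digits = (1, 3, 2, 12, 10)

v_13(a) = 1 ≥ 1, so the series converges in ℤ_13 to 1/(1 − a) = 1/(1 − 1053) = -1/1052. Expand this rational in ℤ_13: compute digits iteratively via d_i = x_i mod 13, x_{i+1} = (x_i − d_i)/13. The first 5 digits are (1, 3, 2, 12, 10).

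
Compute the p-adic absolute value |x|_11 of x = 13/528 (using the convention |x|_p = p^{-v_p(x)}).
|13/528|_11 = 11

Step 1 — compute v_11(x) by factoring powers of 11 out of the numerator and denominator: v_11(13/528) = -1. Step 2 — apply |x|_p = p^{-v_p(x)} = 11^{1} = 11.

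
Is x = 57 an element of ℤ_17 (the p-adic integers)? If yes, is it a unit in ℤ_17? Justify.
x ∈ ℤ_17^× (unit); v_17(x) = 0

ℤ_17 = {x ∈ ℚ_17 : v_17(x) ≥ 0} and ℤ_17^× = {x ∈ ℤ_17 : v_17(x) = 0}. Here v_17(57) = v_17(num) − v_17(den) = 0; compare against these criteria.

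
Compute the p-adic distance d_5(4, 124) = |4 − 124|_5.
d_5(4, 124) = 1/5

Step 1 — x − y = 4 − 124 = -120. Step 2 — v_5(-120) = 1 (factor: -120 = −(5^1 · 24); the sign does not affect v_p). Step 3 — |x − y|_5 = 5^{-1} = 1/5.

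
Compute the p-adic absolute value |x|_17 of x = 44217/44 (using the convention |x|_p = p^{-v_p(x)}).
|44217/44|_17 = 1/4913

Step 1 — compute v_17(x) by factoring powers of 17 out of the numerator and denominator: v_17(44217/44) = 3. Step 2 — apply |x|_p = p^{-v_p(x)} = 17^{-3} = 1/4913.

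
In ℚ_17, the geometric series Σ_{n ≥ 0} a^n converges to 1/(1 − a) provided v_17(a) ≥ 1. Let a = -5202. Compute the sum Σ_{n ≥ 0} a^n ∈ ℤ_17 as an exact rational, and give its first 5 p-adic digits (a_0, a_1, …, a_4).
Σ a^n = 1/(1 − a) = 1/5203;  first 5 digits = (1, 0, 16, 15, 0)

v_17(a) = 2 ≥ 1, so the series converges in ℤ_17 to 1/(1 − a) = 1/(1 − (-5202)) = 1/5203. Expand this rational in ℤ_17: compute digits iteratively via d_i = x_i mod 17, x_{i+1} = (x_i − d_i)/17. The first 5 digits are (1, 0, 16, 15, 0).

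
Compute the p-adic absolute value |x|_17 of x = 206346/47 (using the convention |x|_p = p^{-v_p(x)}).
|206346/47|_17 = 1/4913

Step 1 — compute v_17(x) by factoring powers of 17 out of the numerator and denominator: v_17(206346/47) = 3. Step 2 — apply |x|_p = p^{-v_p(x)} = 17^{-3} = 1/4913.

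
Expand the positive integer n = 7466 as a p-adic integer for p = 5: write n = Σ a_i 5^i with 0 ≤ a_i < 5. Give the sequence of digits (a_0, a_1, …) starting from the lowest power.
(a_0, a_1, …) = (1, 3, 3, 4, 1, 2)

Repeated division by 5 gives the digits low-to-high: 7466 = 1 + 3·5^1 + 3·5^2 + 4·5^3 + 1·5^4 + 2·5^5. Digit sequence: (1, 3, 3, 4, 1, 2).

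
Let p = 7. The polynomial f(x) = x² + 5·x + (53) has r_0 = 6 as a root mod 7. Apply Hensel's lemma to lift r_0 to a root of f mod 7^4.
r_3 = 783 (mod 2401)

Hensel: r_{i+1} = r_i − f(r_i)·(f′(r_i))^{-1} mod 7^{i+2}, f′(x) = 2x + 5. Iterate:
  r_0 = 6 (mod 7)
  r_1 = 48 (mod 49)
  r_2 = 97 (mod 343)
  r_3 = 783 (mod 2401)
Final: r = 783 satisfies f(r) ≡ 0 mod 7^4.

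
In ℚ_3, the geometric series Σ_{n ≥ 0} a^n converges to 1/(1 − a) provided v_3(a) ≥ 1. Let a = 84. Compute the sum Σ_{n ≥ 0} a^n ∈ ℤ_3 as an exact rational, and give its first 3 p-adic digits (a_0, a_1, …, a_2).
Σ a^n = 1/(1 − a) = -1/83;  first 3 digits = (1, 1, 1)

v_3(a) = 1 ≥ 1, so the series converges in ℤ_3 to 1/(1 − a) = 1/(1 − 84) = -1/83. Expand this rational in ℤ_3: compute digits iteratively via d_i = x_i mod 3, x_{i+1} = (x_i − d_i)/3. The first 3 digits are (1, 1, 1).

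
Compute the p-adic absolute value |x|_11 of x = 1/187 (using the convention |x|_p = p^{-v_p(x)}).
|1/187|_11 = 11

Step 1 — compute v_11(x) by factoring powers of 11 out of the numerator and denominator: v_11(1/187) = -1. Step 2 — apply |x|_p = p^{-v_p(x)} = 11^{1} = 11.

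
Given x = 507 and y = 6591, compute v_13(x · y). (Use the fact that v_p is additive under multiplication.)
v_13(3341637) = 5

v_p(x) = 2 (factor: 507 = 13^2 · 3); v_p(y) = 3 (factor: 6591 = 13^3 · 3). Additivity: v_p(xy) = v_p(x) + v_p(y) = 2 + 3 = 5. (Direct check: xy = 3341637 = 13^5 · (9).)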